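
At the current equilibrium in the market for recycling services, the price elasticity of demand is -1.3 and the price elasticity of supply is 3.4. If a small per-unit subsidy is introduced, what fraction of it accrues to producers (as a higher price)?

Producer share = 13/47

For a small subsidy around the equilibrium, the benefit split depends on the relative slopes, which at a point are proportional to the elasticities.
Buyer share = εs/(εs + |εd|) = 3.4/(3.4 + 1.3) = 34/47; seller share = |εd|/(εs + |εd|) = 13/47.
So producers capture 13/47 of the subsidy.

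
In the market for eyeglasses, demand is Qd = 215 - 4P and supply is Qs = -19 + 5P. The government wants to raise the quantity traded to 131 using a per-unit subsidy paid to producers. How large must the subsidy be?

At Q = 131, invert demand for the buyer price: Pb = (215 − 131)/4 = 21; invert supply for the seller price: Ps = (131 − (-19))/5 = 30.
The subsidy must fill the gap: s = Ps − Pb = 30 − 21 = 9.

Required subsidy s = 9 per unit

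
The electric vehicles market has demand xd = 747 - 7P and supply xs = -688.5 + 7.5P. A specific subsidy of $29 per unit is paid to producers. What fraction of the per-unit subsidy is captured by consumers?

Consumer share = 15/29

Pre-subsidy: 747 - 7P = -688.5 + 7.5P gives P* = 99, x* = 54.
With the subsidy, sellers receive Ps = Pb + 29 for each unit, where Pb is the price buyers pay.
Supply in terms of Pb becomes xs = -688.5 + 7.5(Pb + 29) = -471 + 7.5Pb. Setting this equal to demand: 747 - 7Pb = -471 + 7.5Pb, so Pb = 84.
Sellers receive Ps = 84 + 29 = 113; x' = 747 − 7·84 = 159.
Buyers' price falls by P* − Pb = 99 − 84 = 15; sellers' price rises by Ps − P* = 113 − 99 = 14.
So consumers capture 15/29 = 15/29 of each unit of subsidy.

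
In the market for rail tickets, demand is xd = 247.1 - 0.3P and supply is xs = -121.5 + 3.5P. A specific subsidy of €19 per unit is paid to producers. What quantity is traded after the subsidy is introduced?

x' = 223.25

Pre-subsidy: 247.1 - 0.3P = -121.5 + 3.5P gives P* = 97, x* = 218.
With the subsidy, sellers receive Ps = Pb + 19 for each unit, where Pb is the price buyers pay.
Supply in terms of Pb becomes xs = -121.5 + 3.5(Pb + 19) = -55 + 3.5Pb. Setting this equal to demand: 247.1 - 0.3Pb = -55 + 3.5Pb, so Pb = 79.5.
Sellers receive Ps = 79.5 + 19 = 98.5; x' = 247.1 − 0.3·79.5 = 223.25.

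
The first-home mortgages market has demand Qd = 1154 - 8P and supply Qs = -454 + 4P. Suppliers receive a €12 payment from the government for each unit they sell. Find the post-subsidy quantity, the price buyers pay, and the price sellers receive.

Pre-subsidy: 1154 - 8P = -454 + 4P gives P* = 134, Q* = 82.
With the subsidy, sellers receive Ps = Pb + 12 for each unit, where Pb is the price buyers pay.
Supply in terms of Pb becomes Qs = -454 + 4(Pb + 12) = -406 + 4Pb. Setting this equal to demand: 1154 - 8Pb = -406 + 4Pb, so Pb = 130.
Sellers receive Ps = 130 + 12 = 142; Q' = 1154 − 8·130 = 114.

Q' = 114; buyers pay €130; sellers receive €142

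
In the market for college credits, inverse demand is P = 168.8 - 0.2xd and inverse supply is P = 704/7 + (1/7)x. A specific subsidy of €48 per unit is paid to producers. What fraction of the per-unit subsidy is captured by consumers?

Consumer share = 7/12

Pre-subsidy: 168.8 - 0.2x = 704/7 + (1/7)x gives x* = 199 and P* = 129.
With the subsidy, sellers receive Ps = Pb + 48 for each unit, where Pb is the price buyers pay.
On the curves, Pb = 168.8 - 0.2x and Ps = 704/7 + (1/7)x; the wedge Ps − Pb = 48 gives 704/7 + (1/7)x − (168.8 - 0.2x) = 48, so x' = 339.
Then Pb = 168.8 − 0.2·339 = 101 and Ps = 704/7 + (1/7)·339 = 149.
Buyers' price falls by P* − Pb = 129 − 101 = 28; sellers' price rises by Ps − P* = 149 − 129 = 20.
So consumers capture 28/48 = 7/12 of each unit of subsidy.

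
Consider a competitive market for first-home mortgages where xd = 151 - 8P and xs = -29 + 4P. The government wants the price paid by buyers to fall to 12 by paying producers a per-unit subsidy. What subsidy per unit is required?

At a buyer price of 12, quantity demanded is 151 − 8·12 = 55.
Sellers supply 55 only when they receive Ps with -29 + 4·Ps = 55, i.e. Ps = 21.
s = Ps − Pb = 21 − 12 = 9.

Required subsidy s = 9 per unit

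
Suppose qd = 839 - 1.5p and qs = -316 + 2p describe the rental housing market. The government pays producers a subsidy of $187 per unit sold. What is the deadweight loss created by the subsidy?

Pre-subsidy: 839 - 1.5p = -316 + 2p gives p* = 330, q* = 344.
With the subsidy, sellers receive ps = pb + 187 for each unit, where pb is the price buyers pay.
Supply in terms of pb becomes qs = -316 + 2(pb + 187) = 58 + 2pb. Setting this equal to demand: 839 - 1.5pb = 58 + 2pb, so pb = 1562/7.
Sellers receive ps = 1562/7 + 187 = 2871/7; q' = 839 − 1.5·(1562/7) = 3530/7.
The subsidy expands output by 3530/7 − 344 = 1122/7 past the efficient level; on those units the gap between marginal cost and willingness to pay runs from 0 up to 187.
DWL = ½ × 187 × 1122/7 = 104907/7.

Deadweight loss = 104907/7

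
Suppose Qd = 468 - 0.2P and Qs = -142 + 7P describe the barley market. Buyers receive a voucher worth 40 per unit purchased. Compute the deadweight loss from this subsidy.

Deadweight loss = 1400/9

Pre-subsidy: 468 - 0.2P = -142 + 7P gives P* = 1525/18, Q* = 8119/18.
With the rebate, buyers effectively pay Pb = Ps − 40, where Ps is the price sellers receive.
Demand in terms of Ps becomes Qd = 468 − 0.2(Ps − 40) = 476 - 0.2Ps. Setting this equal to supply: 476 - 0.2Ps = -142 + 7Ps, so Ps = 515/6.
Buyers pay Pb = 515/6 − 40 = 275/6; Q' = -142 + 7·(515/6) = 2753/6.
The subsidy expands output by 2753/6 − 8119/18 = 70/9 past the efficient level; on those units the gap between marginal cost and willingness to pay runs from 0 up to 40.
DWL = ½ × 40 × 70/9 = 1400/9.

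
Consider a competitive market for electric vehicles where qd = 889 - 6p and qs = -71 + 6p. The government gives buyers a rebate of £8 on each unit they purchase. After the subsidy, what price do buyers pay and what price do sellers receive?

Pre-subsidy: 889 - 6p = -71 + 6p gives p* = 80, q* = 409.
With the rebate, buyers effectively pay pb = ps − 8, where ps is the price sellers receive.
Demand in terms of ps becomes qd = 889 − 6(ps − 8) = 937 - 6ps. Setting this equal to supply: 937 - 6ps = -71 + 6ps, so ps = 84.
Buyers pay pb = 84 − 8 = 76; q' = -71 + 6·84 = 433.

Buyers pay £76; sellers receive £84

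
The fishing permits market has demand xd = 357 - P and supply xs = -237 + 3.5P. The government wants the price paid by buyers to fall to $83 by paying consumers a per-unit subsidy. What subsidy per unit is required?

At a buyer price of 83, quantity demanded is 357 − 1·83 = 274.
Sellers supply 274 only when they receive Ps with -237 + 3.5·Ps = 274, i.e. Ps = 146.
s = Ps − Pb = 146 − 83 = 63.

Required subsidy s = $63 per unit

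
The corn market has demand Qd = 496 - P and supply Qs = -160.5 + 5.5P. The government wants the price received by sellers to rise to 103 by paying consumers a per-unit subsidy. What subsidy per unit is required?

Required subsidy s = 13 per unit

At a seller price of 103, quantity supplied is -160.5 + 5.5·103 = 406.
Buyers absorb 406 only when they pay Pb with 496 − 1·Pb = 406, i.e. Pb = 90.
s = Ps − Pb = 103 − 90 = 13.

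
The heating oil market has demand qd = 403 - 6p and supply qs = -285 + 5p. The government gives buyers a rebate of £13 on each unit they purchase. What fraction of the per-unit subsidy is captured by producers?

Producer share = 6/11

Pre-subsidy: 403 - 6p = -285 + 5p gives p* = 688/11, q* = 305/11.
With the rebate, buyers effectively pay pb = ps − 13, where ps is the price sellers receive.
Demand in terms of ps becomes qd = 403 − 6(ps − 13) = 481 - 6ps. Setting this equal to supply: 481 - 6ps = -285 + 5ps, so ps = 766/11.
Buyers pay pb = 766/11 − 13 = 623/11; q' = -285 + 5·(766/11) = 695/11.
Buyers' price falls by p* − pb = 688/11 − 623/11 = 65/11; sellers' price rises by ps − p* = 766/11 − 688/11 = 78/11.
So producers capture (78/11)/13 = 6/11 of each unit of subsidy.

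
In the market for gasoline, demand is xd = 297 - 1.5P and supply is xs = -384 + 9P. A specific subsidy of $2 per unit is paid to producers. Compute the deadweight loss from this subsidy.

Pre-subsidy: 297 - 1.5P = -384 + 9P gives P* = 454/7, x* = 1398/7.
With the subsidy, sellers receive Ps = Pb + 2 for each unit, where Pb is the price buyers pay.
Supply in terms of Pb becomes xs = -384 + 9(Pb + 2) = -366 + 9Pb. Setting this equal to demand: 297 - 1.5Pb = -366 + 9Pb, so Pb = 442/7.
Sellers receive Ps = 442/7 + 2 = 456/7; x' = 297 − 1.5·(442/7) = 1416/7.
The subsidy expands output by 1416/7 − 1398/7 = 18/7 past the efficient level; on those units the gap between marginal cost and willingness to pay runs from 0 up to 2.
DWL = ½ × 2 × 18/7 = 18/7.

Deadweight loss = 18/7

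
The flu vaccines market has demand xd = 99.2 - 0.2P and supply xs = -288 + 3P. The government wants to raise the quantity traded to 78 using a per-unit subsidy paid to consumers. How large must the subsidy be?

Required subsidy s = 16 per unit

At x = 78, invert demand for the buyer price: Pb = (99.2 − 78)/0.2 = 106; invert supply for the seller price: Ps = (78 − (-288))/3 = 122.
The subsidy must fill the gap: s = Ps − Pb = 122 − 106 = 16.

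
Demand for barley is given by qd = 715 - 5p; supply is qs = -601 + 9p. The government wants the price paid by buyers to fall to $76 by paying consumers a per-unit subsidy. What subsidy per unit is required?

At a buyer price of 76, quantity demanded is 715 − 5·76 = 335.
Sellers supply 335 only when they receive ps with -601 + 9·ps = 335, i.e. ps = 104.
s = ps − pb = 104 − 76 = 28.

Required subsidy s = $28 per unit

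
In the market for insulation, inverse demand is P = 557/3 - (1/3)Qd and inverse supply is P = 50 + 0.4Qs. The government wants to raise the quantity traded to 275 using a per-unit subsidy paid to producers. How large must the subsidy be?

At Q = 275, from the demand curve buyers pay Pb = 557/3 − (1/3)·275 = 94; from the supply curve sellers need Ps = 50 + 0.4·275 = 160.
The subsidy must fill the gap: s = Ps − Pb = 160 − 94 = 66.

Required subsidy s = 66 per unit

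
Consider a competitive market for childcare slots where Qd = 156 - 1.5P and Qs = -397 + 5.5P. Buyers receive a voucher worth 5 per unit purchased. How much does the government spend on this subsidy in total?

Government cost = 6075/28

Pre-subsidy: 156 - 1.5P = -397 + 5.5P gives P* = 79, Q* = 37.5.
With the rebate, buyers effectively pay Pb = Ps − 5, where Ps is the price sellers receive.
Demand in terms of Ps becomes Qd = 156 − 1.5(Ps − 5) = 163.5 - 1.5Ps. Setting this equal to supply: 163.5 - 1.5Ps = -397 + 5.5Ps, so Ps = 1121/14.
Buyers pay Pb = 1121/14 − 5 = 1051/14; Q' = -397 + 5.5·(1121/14) = 1215/28.
Government outlay = subsidy × quantity = 5 × 1215/28 = 6075/28.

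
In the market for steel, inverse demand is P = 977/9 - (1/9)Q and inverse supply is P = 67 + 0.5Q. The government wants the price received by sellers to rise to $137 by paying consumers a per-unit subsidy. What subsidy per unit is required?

Required subsidy s = $44 per unit

At a seller price of 137, quantity supplied is -134 + 2·137 = 140.
Buyers absorb 140 only when they pay Pb = 977/9 − (1/9)·140 = 93.
s = Ps − Pb = 137 − 93 = 44.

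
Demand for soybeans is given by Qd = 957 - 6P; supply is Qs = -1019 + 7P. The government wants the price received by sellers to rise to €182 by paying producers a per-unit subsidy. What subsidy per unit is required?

At a seller price of 182, quantity supplied is -1019 + 7·182 = 255.
Buyers absorb 255 only when they pay Pb with 957 − 6·Pb = 255, i.e. Pb = 117.
s = Ps − Pb = 182 − 117 = 65.

Required subsidy s = €65 per unit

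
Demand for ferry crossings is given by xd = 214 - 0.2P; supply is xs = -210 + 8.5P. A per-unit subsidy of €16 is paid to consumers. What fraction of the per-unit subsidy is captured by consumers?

Consumer share = 85/87

Pre-subsidy: 214 - 0.2P = -210 + 8.5P gives P* = 4240/87, x* = 17770/87.
With the rebate, buyers effectively pay Pb = Ps − 16, where Ps is the price sellers receive.
Demand in terms of Ps becomes xd = 214 − 0.2(Ps − 16) = 217.2 - 0.2Ps. Setting this equal to supply: 217.2 - 0.2Ps = -210 + 8.5Ps, so Ps = 1424/29.
Buyers pay Pb = 1424/29 − 16 = 960/29; x' = -210 + 8.5·(1424/29) = 6014/29.
Buyers' price falls by P* − Pb = 4240/87 − 960/29 = 1360/87; sellers' price rises by Ps − P* = 1424/29 − 4240/87 = 32/87.
So consumers capture (1360/87)/16 = 85/87 of each unit of subsidy.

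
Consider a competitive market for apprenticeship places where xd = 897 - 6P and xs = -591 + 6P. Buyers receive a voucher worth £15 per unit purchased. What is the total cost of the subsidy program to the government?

Pre-subsidy: 897 - 6P = -591 + 6P gives P* = 124, x* = 153.
With the rebate, buyers effectively pay Pb = Ps − 15, where Ps is the price sellers receive.
Demand in terms of Ps becomes xd = 897 − 6(Ps − 15) = 987 - 6Ps. Setting this equal to supply: 987 - 6Ps = -591 + 6Ps, so Ps = 131.5.
Buyers pay Pb = 131.5 − 15 = 116.5; x' = -591 + 6·131.5 = 198.
Government outlay = subsidy × quantity = 15 × 198 = 2970.

Government cost = £2970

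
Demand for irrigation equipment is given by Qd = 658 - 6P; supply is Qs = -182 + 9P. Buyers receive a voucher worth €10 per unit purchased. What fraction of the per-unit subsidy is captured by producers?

Pre-subsidy: 658 - 6P = -182 + 9P gives P* = 56, Q* = 322.
With the rebate, buyers effectively pay Pb = Ps − 10, where Ps is the price sellers receive.
Demand in terms of Ps becomes Qd = 658 − 6(Ps − 10) = 718 - 6Ps. Setting this equal to supply: 718 - 6Ps = -182 + 9Ps, so Ps = 60.
Buyers pay Pb = 60 − 10 = 50; Q' = -182 + 9·60 = 358.
Buyers' price falls by P* − Pb = 56 − 50 = 6; sellers' price rises by Ps − P* = 60 − 56 = 4.
So producers capture 4/10 = 0.4 of each unit of subsidy.

Producer share = 0.4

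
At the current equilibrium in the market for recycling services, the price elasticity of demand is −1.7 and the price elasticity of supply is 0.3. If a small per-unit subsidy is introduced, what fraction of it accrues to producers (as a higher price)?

For a small subsidy around the equilibrium, the benefit split depends on the relative slopes, which at a point are proportional to the elasticities.
Buyer share = εs/(εs + |εd|) = 0.3/(0.3 + 1.7) = 0.15; seller share = |εd|/(εs + |εd|) = 0.85.
So producers capture 0.85 of the subsidy.

Producer share = 0.85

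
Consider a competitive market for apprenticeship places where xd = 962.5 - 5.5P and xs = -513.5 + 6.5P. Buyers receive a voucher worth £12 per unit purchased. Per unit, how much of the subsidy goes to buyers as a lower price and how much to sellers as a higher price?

Pre-subsidy: 962.5 - 5.5P = -513.5 + 6.5P gives P* = 123, x* = 286.
With the rebate, buyers effectively pay Pb = Ps − 12, where Ps is the price sellers receive.
Demand in terms of Ps becomes xd = 962.5 − 5.5(Ps − 12) = 1028.5 - 5.5Ps. Setting this equal to supply: 1028.5 - 5.5Ps = -513.5 + 6.5Ps, so Ps = 128.5.
Buyers pay Pb = 128.5 − 12 = 116.5; x' = -513.5 + 6.5·128.5 = 321.75.
Buyers' price falls by P* − Pb = 123 − 116.5 = 6.5; sellers' price rises by Ps − P* = 128.5 − 123 = 5.5.

Buyers gain £6.5 per unit; sellers gain £5.5 per unit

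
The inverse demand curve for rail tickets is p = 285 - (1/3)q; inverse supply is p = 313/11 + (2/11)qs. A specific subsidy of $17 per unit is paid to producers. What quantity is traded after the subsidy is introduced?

q' = 531

Pre-subsidy: 285 - (1/3)q = 313/11 + (2/11)q gives q* = 498 and p* = 119.
With the subsidy, sellers receive ps = pb + 17 for each unit, where pb is the price buyers pay.
On the curves, pb = 285 - (1/3)q and ps = 313/11 + (2/11)q; the wedge ps − pb = 17 gives 313/11 + (2/11)q − (285 - (1/3)q) = 17, so q' = 531.
Then pb = 285 − (1/3)·531 = 108 and ps = 313/11 + (2/11)·531 = 125.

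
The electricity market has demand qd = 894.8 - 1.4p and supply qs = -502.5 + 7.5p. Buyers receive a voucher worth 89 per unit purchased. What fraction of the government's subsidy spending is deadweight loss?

DWL / government spending = 7/104

Pre-subsidy: 894.8 - 1.4p = -502.5 + 7.5p gives p* = 157, q* = 675.
With the rebate, buyers effectively pay pb = ps − 89, where ps is the price sellers receive.
Demand in terms of ps becomes qd = 894.8 − 1.4(ps − 89) = 1019.4 - 1.4ps. Setting this equal to supply: 1019.4 - 1.4ps = -502.5 + 7.5ps, so ps = 171.
Buyers pay pb = 171 − 89 = 82; q' = -502.5 + 7.5·171 = 780.
ΔCS = ½(675 + 780)(157 − 82) = 54562.5; ΔPS = ½(675 + 780)(171 − 157) = 10185.
Government spending = 89 × 780 = 69420.
DWL = ½ × 89 × (780 − 675) = 4672.5; fraction = 4672.5 / 69420 = 7/104.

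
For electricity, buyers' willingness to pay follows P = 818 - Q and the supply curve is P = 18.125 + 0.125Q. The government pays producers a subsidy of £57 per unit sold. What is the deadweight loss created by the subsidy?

Deadweight loss = £1444

Pre-subsidy: 818 - Q = 18.125 + 0.125Q gives Q* = 711 and P* = 107.
With the subsidy, sellers receive Ps = Pb + 57 for each unit, where Pb is the price buyers pay.
On the curves, Pb = 818 - Q and Ps = 18.125 + 0.125Q; the wedge Ps − Pb = 57 gives 18.125 + 0.125Q − (818 - Q) = 57, so Q' = 2285/3.
Then Pb = 818 − 1·(2285/3) = 169/3 and Ps = 18.125 + 0.125·(2285/3) = 340/3.
The subsidy expands output by 2285/3 − 711 = 152/3 past the efficient level; on those units the gap between marginal cost and willingness to pay runs from 0 up to 57.
DWL = ½ × 57 × 152/3 = 1444.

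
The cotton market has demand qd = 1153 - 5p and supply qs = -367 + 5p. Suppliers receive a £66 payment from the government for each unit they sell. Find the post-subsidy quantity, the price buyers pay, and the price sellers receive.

Pre-subsidy: 1153 - 5p = -367 + 5p gives p* = 152, q* = 393.
With the subsidy, sellers receive ps = pb + 66 for each unit, where pb is the price buyers pay.
Supply in terms of pb becomes qs = -367 + 5(pb + 66) = -37 + 5pb. Setting this equal to demand: 1153 - 5pb = -37 + 5pb, so pb = 119.
Sellers receive ps = 119 + 66 = 185; q' = 1153 − 5·119 = 558.

q' = 558; buyers pay £119; sellers receive £185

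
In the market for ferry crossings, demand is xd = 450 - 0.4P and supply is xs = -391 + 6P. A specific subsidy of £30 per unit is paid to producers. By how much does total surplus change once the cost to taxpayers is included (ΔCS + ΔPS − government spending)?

Net change in total surplus = -£168.75

Pre-subsidy: 450 - 0.4P = -391 + 6P gives P* = 131.40625, x* = 397.4375.
With the subsidy, sellers receive Ps = Pb + 30 for each unit, where Pb is the price buyers pay.
Supply in terms of Pb becomes xs = -391 + 6(Pb + 30) = -211 + 6Pb. Setting this equal to demand: 450 - 0.4Pb = -211 + 6Pb, so Pb = 103.28125.
Sellers receive Ps = 103.28125 + 30 = 133.28125; x' = 450 − 0.4·103.28125 = 408.6875.
ΔCS = ½(397.4375 + 408.6875)(131.40625 − 103.28125) = 11336.1328125; ΔPS = ½(397.4375 + 408.6875)(133.28125 − 131.40625) = 755.7421875.
Government spending = 30 × 408.6875 = 12260.625.
Net change = 11336.1328125 + 755.7421875 − 12260.625 = -168.75. The loss equals the DWL triangle ½·30·11.25.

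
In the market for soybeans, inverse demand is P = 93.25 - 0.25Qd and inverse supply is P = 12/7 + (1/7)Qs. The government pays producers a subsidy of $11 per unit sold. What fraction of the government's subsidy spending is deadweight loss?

DWL / government spending = 14/261

Pre-subsidy: 93.25 - 0.25Q = 12/7 + (1/7)Q gives Q* = 233 and P* = 35.
With the subsidy, sellers receive Ps = Pb + 11 for each unit, where Pb is the price buyers pay.
On the curves, Pb = 93.25 - 0.25Q and Ps = 12/7 + (1/7)Q; the wedge Ps − Pb = 11 gives 12/7 + (1/7)Q − (93.25 - 0.25Q) = 11, so Q' = 261.
Then Pb = 93.25 − 0.25·261 = 28 and Ps = 12/7 + (1/7)·261 = 39.
ΔCS = ½(233 + 261)(35 − 28) = 1729; ΔPS = ½(233 + 261)(39 − 35) = 988.
Government spending = 11 × 261 = 2871.
DWL = ½ × 11 × (261 − 233) = 154; fraction = 154 / 2871 = 14/261.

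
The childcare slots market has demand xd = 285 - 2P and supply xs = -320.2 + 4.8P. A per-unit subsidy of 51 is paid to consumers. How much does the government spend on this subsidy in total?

Government cost = 9129

Pre-subsidy: 285 - 2P = -320.2 + 4.8P gives P* = 89, x* = 107.
With the rebate, buyers effectively pay Pb = Ps − 51, where Ps is the price sellers receive.
Demand in terms of Ps becomes xd = 285 − 2(Ps − 51) = 387 - 2Ps. Setting this equal to supply: 387 - 2Ps = -320.2 + 4.8Ps, so Ps = 104.
Buyers pay Pb = 104 − 51 = 53; x' = -320.2 + 4.8·104 = 179.
Government outlay = subsidy × quantity = 51 × 179 = 9129.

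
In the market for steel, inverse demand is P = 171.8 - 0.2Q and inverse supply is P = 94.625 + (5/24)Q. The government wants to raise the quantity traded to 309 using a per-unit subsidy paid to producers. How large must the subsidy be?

At Q = 309, from the demand curve buyers pay Pb = 171.8 − 0.2·309 = 110; from the supply curve sellers need Ps = 94.625 + (5/24)·309 = 159.
The subsidy must fill the gap: s = Ps − Pb = 159 − 110 = 49.

Required subsidy s = 49 per unit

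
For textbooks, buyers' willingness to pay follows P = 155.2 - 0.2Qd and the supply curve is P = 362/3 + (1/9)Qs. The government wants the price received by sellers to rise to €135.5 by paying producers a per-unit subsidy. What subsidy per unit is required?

Required subsidy s = €7 per unit

At a seller price of 135.5, quantity supplied is -1086 + 9·135.5 = 133.5.
Buyers absorb 133.5 only when they pay Pb = 155.2 − 0.2·133.5 = 128.5.
s = Ps − Pb = 135.5 − 128.5 = 7.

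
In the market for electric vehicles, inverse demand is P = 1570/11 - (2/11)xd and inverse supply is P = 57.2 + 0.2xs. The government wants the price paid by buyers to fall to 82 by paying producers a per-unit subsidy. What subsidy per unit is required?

At a buyer price of 82, quantity demanded is 785 − 5.5·82 = 334.
Sellers supply 334 only when they receive Ps = 57.2 + 0.2·334 = 124.
s = Ps − Pb = 124 − 82 = 42.

Required subsidy s = 42 per unit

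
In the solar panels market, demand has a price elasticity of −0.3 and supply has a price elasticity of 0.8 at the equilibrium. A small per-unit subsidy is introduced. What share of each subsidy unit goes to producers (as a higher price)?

Producer share = 3/11

For a small subsidy around the equilibrium, the benefit split depends on the relative slopes, which at a point are proportional to the elasticities.
Buyer share = εs/(εs + |εd|) = 0.8/(0.8 + 0.3) = 8/11; seller share = |εd|/(εs + |εd|) = 3/11.
So producers capture 3/11 of the subsidy.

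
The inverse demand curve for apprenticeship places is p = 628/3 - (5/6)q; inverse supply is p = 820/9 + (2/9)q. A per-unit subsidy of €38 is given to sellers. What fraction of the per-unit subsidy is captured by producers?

Producer share = 4/19

Pre-subsidy: 628/3 - (5/6)q = 820/9 + (2/9)q gives q* = 112 and p* = 116.
With the subsidy, sellers receive ps = pb + 38 for each unit, where pb is the price buyers pay.
On the curves, pb = 628/3 - (5/6)q and ps = 820/9 + (2/9)q; the wedge ps − pb = 38 gives 820/9 + (2/9)q − (628/3 - (5/6)q) = 38, so q' = 148.
Then pb = 628/3 − (5/6)·148 = 86 and ps = 820/9 + (2/9)·148 = 124.
Buyers' price falls by p* − pb = 116 − 86 = 30; sellers' price rises by ps − p* = 124 − 116 = 8.
So producers capture 8/38 = 4/19 of each unit of subsidy.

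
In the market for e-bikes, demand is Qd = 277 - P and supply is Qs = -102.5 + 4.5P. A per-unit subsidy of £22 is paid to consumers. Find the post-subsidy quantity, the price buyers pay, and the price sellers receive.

Pre-subsidy: 277 - P = -102.5 + 4.5P gives P* = 69, Q* = 208.
With the rebate, buyers effectively pay Pb = Ps − 22, where Ps is the price sellers receive.
Demand in terms of Ps becomes Qd = 277 − 1(Ps − 22) = 299 - Ps. Setting this equal to supply: 299 - Ps = -102.5 + 4.5Ps, so Ps = 73.
Buyers pay Pb = 73 − 22 = 51; Q' = -102.5 + 4.5·73 = 226.

Q' = 226; buyers pay £51; sellers receive £73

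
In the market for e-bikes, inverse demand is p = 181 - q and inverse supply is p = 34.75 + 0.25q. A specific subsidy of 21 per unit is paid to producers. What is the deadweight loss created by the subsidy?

Pre-subsidy: 181 - q = 34.75 + 0.25q gives q* = 117 and p* = 64.
With the subsidy, sellers receive ps = pb + 21 for each unit, where pb is the price buyers pay.
On the curves, pb = 181 - q and ps = 34.75 + 0.25q; the wedge ps − pb = 21 gives 34.75 + 0.25q − (181 - q) = 21, so q' = 133.8.
Then pb = 181 − 1·133.8 = 47.2 and ps = 34.75 + 0.25·133.8 = 68.2.
The subsidy expands output by 133.8 − 117 = 16.8 past the efficient level; on those units the gap between marginal cost and willingness to pay runs from 0 up to 21.
DWL = ½ × 21 × 16.8 = 176.4.

Deadweight loss = 176.4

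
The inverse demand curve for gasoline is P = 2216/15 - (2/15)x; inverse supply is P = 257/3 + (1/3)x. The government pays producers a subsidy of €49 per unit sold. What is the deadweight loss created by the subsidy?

Pre-subsidy: 2216/15 - (2/15)x = 257/3 + (1/3)x gives x* = 133 and P* = 130.
With the subsidy, sellers receive Ps = Pb + 49 for each unit, where Pb is the price buyers pay.
On the curves, Pb = 2216/15 - (2/15)x and Ps = 257/3 + (1/3)x; the wedge Ps − Pb = 49 gives 257/3 + (1/3)x − (2216/15 - (2/15)x) = 49, so x' = 238.
Then Pb = 2216/15 − (2/15)·238 = 116 and Ps = 257/3 + (1/3)·238 = 165.
The subsidy expands output by 238 − 133 = 105 past the efficient level; on those units the gap between marginal cost and willingness to pay runs from 0 up to 49.
DWL = ½ × 49 × 105 = 2572.5.

Deadweight loss = €2572.5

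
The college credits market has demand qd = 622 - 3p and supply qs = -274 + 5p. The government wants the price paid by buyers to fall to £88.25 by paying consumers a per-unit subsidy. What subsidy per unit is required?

At a buyer price of 88.25, quantity demanded is 622 − 3·88.25 = 357.25.
Sellers supply 357.25 only when they receive ps with -274 + 5·ps = 357.25, i.e. ps = 126.25.
s = ps − pb = 126.25 − 88.25 = 38.

Required subsidy s = £38 per unit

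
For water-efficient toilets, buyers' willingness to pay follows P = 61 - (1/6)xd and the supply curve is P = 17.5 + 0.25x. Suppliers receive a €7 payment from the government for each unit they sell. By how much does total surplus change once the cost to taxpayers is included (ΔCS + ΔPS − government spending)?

Pre-subsidy: 61 - (1/6)x = 17.5 + 0.25x gives x* = 104.4 and P* = 43.6.
With the subsidy, sellers receive Ps = Pb + 7 for each unit, where Pb is the price buyers pay.
On the curves, Pb = 61 - (1/6)x and Ps = 17.5 + 0.25x; the wedge Ps − Pb = 7 gives 17.5 + 0.25x − (61 - (1/6)x) = 7, so x' = 121.2.
Then Pb = 61 − (1/6)·121.2 = 40.8 and Ps = 17.5 + 0.25·121.2 = 47.8.
ΔCS = ½(104.4 + 121.2)(43.6 − 40.8) = 315.84; ΔPS = ½(104.4 + 121.2)(47.8 − 43.6) = 473.76.
Government spending = 7 × 121.2 = 848.4.
Net change = 315.84 + 473.76 − 848.4 = -58.8. The loss equals the DWL triangle ½·7·16.8.

Net change in total surplus = -€58.8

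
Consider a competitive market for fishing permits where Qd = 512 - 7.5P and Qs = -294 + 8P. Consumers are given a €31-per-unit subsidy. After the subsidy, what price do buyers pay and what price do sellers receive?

Buyers pay €36; sellers receive €67

Pre-subsidy: 512 - 7.5P = -294 + 8P gives P* = 52, Q* = 122.
With the rebate, buyers effectively pay Pb = Ps − 31, where Ps is the price sellers receive.
Demand in terms of Ps becomes Qd = 512 − 7.5(Ps − 31) = 744.5 - 7.5Ps. Setting this equal to supply: 744.5 - 7.5Ps = -294 + 8Ps, so Ps = 67.
Buyers pay Pb = 67 − 31 = 36; Q' = -294 + 8·67 = 242.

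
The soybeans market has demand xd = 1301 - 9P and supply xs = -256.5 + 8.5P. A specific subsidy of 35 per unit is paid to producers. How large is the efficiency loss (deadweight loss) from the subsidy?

Pre-subsidy: 1301 - 9P = -256.5 + 8.5P gives P* = 89, x* = 500.
With the subsidy, sellers receive Ps = Pb + 35 for each unit, where Pb is the price buyers pay.
Supply in terms of Pb becomes xs = -256.5 + 8.5(Pb + 35) = 41 + 8.5Pb. Setting this equal to demand: 1301 - 9Pb = 41 + 8.5Pb, so Pb = 72.
Sellers receive Ps = 72 + 35 = 107; x' = 1301 − 9·72 = 653.
The subsidy expands output by 653 − 500 = 153 past the efficient level; on those units the gap between marginal cost and willingness to pay runs from 0 up to 35.
DWL = ½ × 35 × 153 = 2677.5.

Deadweight loss = 2677.5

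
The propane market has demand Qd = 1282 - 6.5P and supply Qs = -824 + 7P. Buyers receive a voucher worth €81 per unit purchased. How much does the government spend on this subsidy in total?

Government cost = €43821

Pre-subsidy: 1282 - 6.5P = -824 + 7P gives P* = 156, Q* = 268.
With the rebate, buyers effectively pay Pb = Ps − 81, where Ps is the price sellers receive.
Demand in terms of Ps becomes Qd = 1282 − 6.5(Ps − 81) = 1808.5 - 6.5Ps. Setting this equal to supply: 1808.5 - 6.5Ps = -824 + 7Ps, so Ps = 195.
Buyers pay Pb = 195 − 81 = 114; Q' = -824 + 7·195 = 541.
Government outlay = subsidy × quantity = 81 × 541 = 43821.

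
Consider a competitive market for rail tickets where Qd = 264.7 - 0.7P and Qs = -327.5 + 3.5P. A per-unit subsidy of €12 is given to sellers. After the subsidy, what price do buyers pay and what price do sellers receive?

Buyers pay €131; sellers receive €143

Pre-subsidy: 264.7 - 0.7P = -327.5 + 3.5P gives P* = 141, Q* = 166.
With the subsidy, sellers receive Ps = Pb + 12 for each unit, where Pb is the price buyers pay.
Supply in terms of Pb becomes Qs = -327.5 + 3.5(Pb + 12) = -285.5 + 3.5Pb. Setting this equal to demand: 264.7 - 0.7Pb = -285.5 + 3.5Pb, so Pb = 131.
Sellers receive Ps = 131 + 12 = 143; Q' = 264.7 − 0.7·131 = 173.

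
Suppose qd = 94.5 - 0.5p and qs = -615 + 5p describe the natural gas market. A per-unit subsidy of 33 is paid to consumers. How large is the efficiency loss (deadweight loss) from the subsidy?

Pre-subsidy: 94.5 - 0.5p = -615 + 5p gives p* = 129, q* = 30.
With the rebate, buyers effectively pay pb = ps − 33, where ps is the price sellers receive.
Demand in terms of ps becomes qd = 94.5 − 0.5(ps − 33) = 111 - 0.5ps. Setting this equal to supply: 111 - 0.5ps = -615 + 5ps, so ps = 132.
Buyers pay pb = 132 − 33 = 99; q' = -615 + 5·132 = 45.
The subsidy expands output by 45 − 30 = 15 past the efficient level; on those units the gap between marginal cost and willingness to pay runs from 0 up to 33.
DWL = ½ × 33 × 15 = 247.5.

Deadweight loss = 247.5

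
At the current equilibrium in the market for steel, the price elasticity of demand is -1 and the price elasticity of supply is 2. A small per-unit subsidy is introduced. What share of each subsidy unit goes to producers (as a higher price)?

For a small subsidy around the equilibrium, the benefit split depends on the relative slopes, which at a point are proportional to the elasticities.
Buyer share = εs/(εs + |εd|) = 2/(2 + 1) = 2/3; seller share = |εd|/(εs + |εd|) = 1/3.
So producers capture 1/3 of the subsidy.

Producer share = 1/3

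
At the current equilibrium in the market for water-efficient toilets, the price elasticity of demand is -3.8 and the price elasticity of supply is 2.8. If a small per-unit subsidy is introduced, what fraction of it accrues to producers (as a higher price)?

Producer share = 19/33

For a small subsidy around the equilibrium, the benefit split depends on the relative slopes, which at a point are proportional to the elasticities.
Buyer share = εs/(εs + |εd|) = 2.8/(2.8 + 3.8) = 14/33; seller share = |εd|/(εs + |εd|) = 19/33.
So producers capture 19/33 of the subsidy.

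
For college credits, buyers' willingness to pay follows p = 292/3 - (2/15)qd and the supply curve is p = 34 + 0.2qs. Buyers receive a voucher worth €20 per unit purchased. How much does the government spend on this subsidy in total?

Pre-subsidy: 292/3 - (2/15)q = 34 + 0.2q gives q* = 190 and p* = 72.
With the rebate, buyers effectively pay pb = ps − 20, where ps is the price sellers receive.
On the curves, pb = 292/3 - (2/15)q and ps = 34 + 0.2q; the wedge ps − pb = 20 gives 34 + 0.2q − (292/3 - (2/15)q) = 20, so q' = 250.
Then pb = 292/3 − (2/15)·250 = 64 and ps = 34 + 0.2·250 = 84.
Government outlay = subsidy × quantity = 20 × 250 = 5000.

Government cost = €5000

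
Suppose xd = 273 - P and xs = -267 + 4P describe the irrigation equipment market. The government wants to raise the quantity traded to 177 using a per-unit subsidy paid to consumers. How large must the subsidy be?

At x = 177, invert demand for the buyer price: Pb = (273 − 177)/1 = 96; invert supply for the seller price: Ps = (177 − (-267))/4 = 111.
The subsidy must fill the gap: s = Ps − Pb = 111 − 96 = 15.

Required subsidy s = 15 per unit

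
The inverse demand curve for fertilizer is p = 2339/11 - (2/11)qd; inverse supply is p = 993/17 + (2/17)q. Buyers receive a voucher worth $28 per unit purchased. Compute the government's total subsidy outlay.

Government cost = $17038

Pre-subsidy: 2339/11 - (2/11)q = 993/17 + (2/17)q gives q* = 515 and p* = 119.
With the rebate, buyers effectively pay pb = ps − 28, where ps is the price sellers receive.
On the curves, pb = 2339/11 - (2/11)q and ps = 993/17 + (2/17)q; the wedge ps − pb = 28 gives 993/17 + (2/17)q − (2339/11 - (2/11)q) = 28, so q' = 608.5.
Then pb = 2339/11 − (2/11)·608.5 = 102 and ps = 993/17 + (2/17)·608.5 = 130.
Government outlay = subsidy × quantity = 28 × 608.5 = 17038.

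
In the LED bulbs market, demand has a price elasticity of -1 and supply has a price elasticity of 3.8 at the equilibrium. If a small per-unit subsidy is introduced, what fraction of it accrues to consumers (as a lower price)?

Consumer share = 19/24

For a small subsidy around the equilibrium, the benefit split depends on the relative slopes, which at a point are proportional to the elasticities.
Buyer share = εs/(εs + |εd|) = 3.8/(3.8 + 1) = 19/24; seller share = |εd|/(εs + |εd|) = 5/24.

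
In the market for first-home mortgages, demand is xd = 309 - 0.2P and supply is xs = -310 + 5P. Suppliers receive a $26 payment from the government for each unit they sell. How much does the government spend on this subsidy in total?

Government cost = $7545

Pre-subsidy: 309 - 0.2P = -310 + 5P gives P* = 3095/26, x* = 7415/26.
With the subsidy, sellers receive Ps = Pb + 26 for each unit, where Pb is the price buyers pay.
Supply in terms of Pb becomes xs = -310 + 5(Pb + 26) = -180 + 5Pb. Setting this equal to demand: 309 - 0.2Pb = -180 + 5Pb, so Pb = 2445/26.
Sellers receive Ps = 2445/26 + 26 = 3121/26; x' = 309 − 0.2·(2445/26) = 7545/26.
Government outlay = subsidy × quantity = 26 × 7545/26 = 7545.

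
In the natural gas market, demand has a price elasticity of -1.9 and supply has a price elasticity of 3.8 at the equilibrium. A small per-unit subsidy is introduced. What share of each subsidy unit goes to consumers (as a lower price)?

Consumer share = 2/3

For a small subsidy around the equilibrium, the benefit split depends on the relative slopes, which at a point are proportional to the elasticities.
Buyer share = εs/(εs + |εd|) = 3.8/(3.8 + 1.9) = 2/3; seller share = |εd|/(εs + |εd|) = 1/3.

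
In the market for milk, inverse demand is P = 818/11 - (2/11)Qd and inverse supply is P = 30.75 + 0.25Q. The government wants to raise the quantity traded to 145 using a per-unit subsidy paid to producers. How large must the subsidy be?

At Q = 145, from the demand curve buyers pay Pb = 818/11 − (2/11)·145 = 48; from the supply curve sellers need Ps = 30.75 + 0.25·145 = 67.
The subsidy must fill the gap: s = Ps − Pb = 67 − 48 = 19.

Required subsidy s = 19 per unit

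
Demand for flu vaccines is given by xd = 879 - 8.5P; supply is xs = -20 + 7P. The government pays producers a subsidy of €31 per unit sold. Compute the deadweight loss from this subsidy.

Pre-subsidy: 879 - 8.5P = -20 + 7P gives P* = 58, x* = 386.
With the subsidy, sellers receive Ps = Pb + 31 for each unit, where Pb is the price buyers pay.
Supply in terms of Pb becomes xs = -20 + 7(Pb + 31) = 197 + 7Pb. Setting this equal to demand: 879 - 8.5Pb = 197 + 7Pb, so Pb = 44.
Sellers receive Ps = 44 + 31 = 75; x' = 879 − 8.5·44 = 505.
The subsidy expands output by 505 − 386 = 119 past the efficient level; on those units the gap between marginal cost and willingness to pay runs from 0 up to 31.
DWL = ½ × 31 × 119 = 1844.5.

Deadweight loss = €1844.5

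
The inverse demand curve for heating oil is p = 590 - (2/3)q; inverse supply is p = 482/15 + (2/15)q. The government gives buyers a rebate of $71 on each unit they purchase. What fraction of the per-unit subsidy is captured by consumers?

Pre-subsidy: 590 - (2/3)q = 482/15 + (2/15)q gives q* = 2092/3 and p* = 1126/9.
With the rebate, buyers effectively pay pb = ps − 71, where ps is the price sellers receive.
On the curves, pb = 590 - (2/3)q and ps = 482/15 + (2/15)q; the wedge ps − pb = 71 gives 482/15 + (2/15)q − (590 - (2/3)q) = 71, so q' = 9433/12.
Then pb = 590 − (2/3)·(9433/12) = 1187/18 and ps = 482/15 + (2/15)·(9433/12) = 2465/18.
Buyers' price falls by p* − pb = 1126/9 − 1187/18 = 355/6; sellers' price rises by ps − p* = 2465/18 − 1126/9 = 71/6.
So consumers capture (355/6)/71 = 5/6 of each unit of subsidy.

Consumer share = 5/6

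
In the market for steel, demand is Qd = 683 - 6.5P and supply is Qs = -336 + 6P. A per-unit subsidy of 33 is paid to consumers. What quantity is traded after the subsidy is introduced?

Pre-subsidy: 683 - 6.5P = -336 + 6P gives P* = 81.52, Q* = 153.12.
With the rebate, buyers effectively pay Pb = Ps − 33, where Ps is the price sellers receive.
Demand in terms of Ps becomes Qd = 683 − 6.5(Ps − 33) = 897.5 - 6.5Ps. Setting this equal to supply: 897.5 - 6.5Ps = -336 + 6Ps, so Ps = 98.68.
Buyers pay Pb = 98.68 − 33 = 65.68; Q' = -336 + 6·98.68 = 256.08.

Q' = 256.08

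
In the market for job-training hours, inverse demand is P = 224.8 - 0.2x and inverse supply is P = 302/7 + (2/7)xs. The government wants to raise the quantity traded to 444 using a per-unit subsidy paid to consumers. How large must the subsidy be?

Required subsidy s = 34 per unit

At x = 444, from the demand curve buyers pay Pb = 224.8 − 0.2·444 = 136; from the supply curve sellers need Ps = 302/7 + (2/7)·444 = 170.
The subsidy must fill the gap: s = Ps − Pb = 170 − 136 = 34.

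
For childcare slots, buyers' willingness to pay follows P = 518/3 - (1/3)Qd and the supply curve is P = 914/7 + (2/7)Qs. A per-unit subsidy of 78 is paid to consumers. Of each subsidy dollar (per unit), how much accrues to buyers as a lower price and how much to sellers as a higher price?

Pre-subsidy: 518/3 - (1/3)Q = 914/7 + (2/7)Q gives Q* = 68 and P* = 150.
With the rebate, buyers effectively pay Pb = Ps − 78, where Ps is the price sellers receive.
On the curves, Pb = 518/3 - (1/3)Q and Ps = 914/7 + (2/7)Q; the wedge Ps − Pb = 78 gives 914/7 + (2/7)Q − (518/3 - (1/3)Q) = 78, so Q' = 194.
Then Pb = 518/3 − (1/3)·194 = 108 and Ps = 914/7 + (2/7)·194 = 186.
Buyers' price falls by P* − Pb = 150 − 108 = 42; sellers' price rises by Ps − P* = 186 − 150 = 36.

Buyers gain 42 per unit; sellers gain 36 per unit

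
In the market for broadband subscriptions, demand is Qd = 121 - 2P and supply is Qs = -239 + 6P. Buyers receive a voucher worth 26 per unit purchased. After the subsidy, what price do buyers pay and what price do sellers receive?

Buyers pay 25.5; sellers receive 51.5

Pre-subsidy: 121 - 2P = -239 + 6P gives P* = 45, Q* = 31.
With the rebate, buyers effectively pay Pb = Ps − 26, where Ps is the price sellers receive.
Demand in terms of Ps becomes Qd = 121 − 2(Ps − 26) = 173 - 2Ps. Setting this equal to supply: 173 - 2Ps = -239 + 6Ps, so Ps = 51.5.
Buyers pay Pb = 51.5 − 26 = 25.5; Q' = -239 + 6·51.5 = 70.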